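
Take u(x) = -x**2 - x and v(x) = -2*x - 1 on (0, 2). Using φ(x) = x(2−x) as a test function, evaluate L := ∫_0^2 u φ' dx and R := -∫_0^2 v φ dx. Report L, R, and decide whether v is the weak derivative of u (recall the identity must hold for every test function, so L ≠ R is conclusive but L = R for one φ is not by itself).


LHS = 4, RHS = 4. Yes, v = u' weakly.

u(x) = -x**2 - x, classical derivative u'(x) = -2*x - 1.
φ(x) = x(2−x), so φ'(x) = 2 - 2*x.
Note φ(0) = φ(2) = 0, so the boundary term u·φ vanishes.
LHS = ∫_0^2 u(x) φ'(x) dx = ∫_0^2 (2*x^3 - 2*x) dx. Term by term:
  ∫_0^2 2*x^3 dx = 8;  ∫_0^2 -2*x dx = -4.
Sum: 8 − 4 = 4.
So LHS = 4.
∫_0^2 v(x) φ(x) dx = ∫_0^2 (2*x^3 - 3*x^2 - 2*x) dx. Term by term:
  ∫_0^2 2*x^3 dx = 8;  ∫_0^2 -3*x^2 dx = -8;  ∫_0^2 -2*x dx = -4.
Sum: 8 − 8 − 4 = -4.
So RHS = -∫_0^2 v(x) φ(x) dx = 4.
LHS = RHS, so the identity holds for this test φ.
Moreover u is smooth here and v(x) = u'(x) = -2*x - 1 pointwise, so the identity holds for every test function. Hence v is the weak derivative of u.


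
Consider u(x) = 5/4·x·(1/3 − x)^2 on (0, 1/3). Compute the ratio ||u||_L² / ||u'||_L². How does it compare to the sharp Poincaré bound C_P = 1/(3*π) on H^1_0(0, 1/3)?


||u||_L² / ||u'||_L² = sqrt(14)/42 < C_P = 1/(3*π).

u(x) = 5/4·x·(1/3 − x)^2, so u'(x) = 15*x^2/4 - 5*x/3 + 5/36.
u(x) = 5/4·x·(1/3 − x)^2 vanishes at x = 0 and x = 1/3, so u ∈ H^1_0(0, 1/3). Differentiate via the product rule and integrate the resulting polynomials term by term.
  ∫_0^1/3 u² dx = ∫_0^1/3 (25*x^6/16 - 25*x^5/12 + 25*x^4/24 - 25*x^3/108 + 25*x^2/1296) dx. Term by term:
    ∫_0^1/3 25*x^6/16 dx = 25/244944;  ∫_0^1/3 -25*x^5/12 dx = -25/52488;  ∫_0^1/3 25*x^4/24 dx = 5/5832;
    ∫_0^1/3 -25*x^3/108 dx = -25/34992;  ∫_0^1/3 25*x^2/1296 dx = 25/104976.
  Sum: 25/244944 − 25/52488 + 5/5832 − 25/34992 + 25/104976 = 5/734832.
  ∫_0^1/3 (u')² dx = ∫_0^1/3 (225*x^4/16 - 25*x^3/2 + 275*x^2/72 - 25*x/54 + 25/1296) dx. Term by term:
    ∫_0^1/3 225*x^4/16 dx = 5/432;  ∫_0^1/3 -25*x^3/2 dx = -25/648;  ∫_0^1/3 275*x^2/72 dx = 275/5832;
    ∫_0^1/3 -25*x/54 dx = -25/972;  ∫_0^1/3 25/1296 dx = 25/3888.
  Sum: 5/432 − 25/648 + 275/5832 − 25/972 + 25/3888 = 5/5832.
∫_0^1/3 u² dx = 5/734832, so ||u||_L² = sqrt(35)/2268.
∫_0^1/3 (u')² dx = 5/5832, so ||u'||_L² = sqrt(10)/108.
Ratio ||u||_L² / ||u'||_L² = sqrt(14)/42.
Sharp Poincaré constant on H^1_0(0, 1/3) is C_P = L/π = 1/(3*π), achieved by sin(3*π·x).
A polynomial bump cannot attain the sharp Poincaré constant (only the first sine eigenfunction does), so the ratio is strictly less than C_P, consistent with ||u||_L² ≤ C_P ||u'||_L².


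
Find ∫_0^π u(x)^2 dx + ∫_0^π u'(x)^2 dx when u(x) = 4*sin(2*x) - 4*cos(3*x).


||u||_{H^1(0,π)}^2 = 256 + 120*π

u'(x) = 12*sin(3*x) + 8*cos(2*x).
Expand u² and (u')² and integrate term by term on (0, π), using: for integers n ≥ 1, ∫_0^π sin²(nx) dx = ∫_0^π cos²(nx) dx = π/2; for n ≠ n', ∫_0^π sin(nx)sin(n'x) dx = ∫_0^π cos(nx)cos(n'x) dx = 0; and by product-to-sum, ∫_0^π sin(nx)cos(n'x) dx = ½∫_0^π [sin((n+n')x) + sin((n−n')x)] dx, which is 0 when n+n' is even and 2n/(n²−n'²) when n+n' is odd (it need not vanish on (0, π)).
  u² squared terms: (-4)²·∫cos(3x)² dx = 16·π/2 = 8*π;  (4)²·∫sin(2x)² dx = 16·π/2 = 8*π.
  u² cross terms: 2·(-4)·(4)·∫cos(3x)·sin(2x) dx = -32·(-4/5) = 128/5.
  So ∫_0^π u² dx = 8*π + 8*π + 128/5 = 128/5 + 16*π.
  (u')² squared terms: (8)²·∫cos(2x)² dx = 64·π/2 = 32*π;  (12)²·∫sin(3x)² dx = 144·π/2 = 72*π.
  (u')² cross terms: 2·(8)·(12)·∫cos(2x)·sin(3x) dx = 192·(6/5) = 1152/5.
  So ∫_0^π (u')² dx = 32*π + 72*π + 1152/5 = 1152/5 + 104*π.
||u||_{H^1}^2 = (128/5 + 16*π) + (1152/5 + 104*π) = 256 + 120*π.


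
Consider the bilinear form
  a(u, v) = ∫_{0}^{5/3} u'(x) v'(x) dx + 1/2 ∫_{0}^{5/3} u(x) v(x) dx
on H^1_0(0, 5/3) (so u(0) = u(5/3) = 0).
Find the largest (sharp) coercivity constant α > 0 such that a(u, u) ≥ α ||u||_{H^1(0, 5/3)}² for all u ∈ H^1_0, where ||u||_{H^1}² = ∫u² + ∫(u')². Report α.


α = (25 + 18*π^2)/(2*(25 + 9*π^2))

Coercivity of a(·,·) on H^1_0(0, 5/3) means a(u, u) ≥ α ||u||_{H^1}² for every u ∈ H^1_0.
The interval has length L = 5/3, and Poincaré/coercivity depend only on L. Here a(u, u) = ∫(u')² + (1/2)·∫u².
Here 0 < c = 1/2 < 1. The condition a(u,u) ≥ α||u||_{H^1}² reads (1−α)∫(u')² ≥ (α−c)∫u². Any admissible α is ≤ 1 (rapidly oscillating u have ∫u²/∫(u')² → 0), and α = 1 would force 0 ≥ (1−c)∫u², impossible since c < 1; so 1−α > 0. By the sharp Poincaré inequality on H^1_0 of an interval of length L, ∫(u')² ≥ (π/L)²∫u² with equality for the first sine mode sin(π(x−x₀)/L) (x₀ the left endpoint), so the inequality holds for all u iff (1−α)(π/L)² ≥ α − c, i.e. α ≤ ((π/L)² + c)/((π/L)² + 1) = (1 + c(L/π)²)/(1 + (L/π)²). With (π/L)² = 9*π^2/25 and c = 1/2, the largest admissible constant is α = ((π/L)² + c)/((π/L)² + 1).
Simplifying, α = (25 + 18*π^2)/(2*(25 + 9*π^2)).


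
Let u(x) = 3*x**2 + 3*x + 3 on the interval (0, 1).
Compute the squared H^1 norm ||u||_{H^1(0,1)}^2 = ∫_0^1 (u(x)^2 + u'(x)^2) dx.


||u||_{H^1}^2 = 723/10

The H^1 norm (squared) on an interval (0, L) is
  ||u||_{H^1}^2 = ∫_0^L u(x)^2 dx + ∫_0^L u'(x)^2 dx.
Compute u'(x) = 6*x + 3.
Then u(x)^2 = 9*x**4 + 18*x**3 + 27*x**2 + 18*x + 9 and u'(x)^2 = 36*x**2 + 36*x + 9.
Integrate each monomial from 0 to 1 using ∫_0^1 c·x^n dx = c·1^(n+1)/(n+1):
  ∫_0^1 u(x)^2 dx = ∫_0^1 (9*x^4 + 18*x^3 + 27*x^2 + 18*x + 9) dx. Term by term:
    ∫_0^1 9*x^4 dx = 9/5;  ∫_0^1 18*x^3 dx = 9/2;  ∫_0^1 27*x^2 dx = 9;
    ∫_0^1 18*x dx = 9;  ∫_0^1 9 dx = 9.
  Sum: 9/5 + 9/2 + 9 + 9 + 9 = 333/10.
  ∫_0^1 u'(x)^2 dx = ∫_0^1 (36*x^2 + 36*x + 9) dx. Term by term:
    ∫_0^1 36*x^2 dx = 12;  ∫_0^1 36*x dx = 18;  ∫_0^1 9 dx = 9.
  Sum: 12 + 18 + 9 = 39.
Adding: ||u||_{H^1}^2 = 333/10 + 39 = 723/10.


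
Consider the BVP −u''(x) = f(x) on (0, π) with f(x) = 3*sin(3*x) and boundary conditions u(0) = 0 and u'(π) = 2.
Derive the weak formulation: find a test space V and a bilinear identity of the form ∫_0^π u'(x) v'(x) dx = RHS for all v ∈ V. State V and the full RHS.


V = {v ∈ H^1(0, π) : v(0) = 0} (test functions vanish at x = 0 where u is specified); weak form: ∫_0^π u'v' dx = ∫_0^π (3*sin(3*x)) v dx + 2·v(π) for all v ∈ V.

Multiply both sides by a test function v and integrate from 0 to π:
  ∫_0^π −u''(x) v(x) dx = ∫_0^π f(x) v(x) dx.
Integrate the LHS by parts once:
  ∫_0^π −u'' v dx = −[u'(x) v(x)]_0^π + ∫_0^π u'(x) v'(x) dx.
Thus ∫_0^π u'(x) v'(x) dx = ∫_0^π f(x) v(x) dx + [u'(x) v(x)]_0^π.
Choose V so that boundary terms are either known or forced to vanish.
Mixed BC: u(0) = 0 (Dirichlet) and u'(π) = 2 (Neumann). Define V = {v ∈ H^1(0, π) : v(0) = 0}. Then [u' v]_0^π = u'(π)·v(π) − u'(0)·0 = 2·v(π).
Weak formulation: find u (satisfying any essential BC) such that ∫_0^π u'(x) v'(x) dx = ∫_0^π f v dx + 2·v(π) for all v ∈ V (Dirichlet at 0 absorbed into V; Neumann datum at x = π contributes the boundary term).
Substituting f(x) = 3*sin(3*x), the right-hand side is ∫_0^π (3*sin(3*x)) v dx + 2·v(π).


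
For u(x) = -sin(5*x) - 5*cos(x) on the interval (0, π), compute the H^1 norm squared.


||u||_{H^1(0,π)}^2 = 38*π

u'(x) = 5*sin(x) - 5*cos(5*x).
Expand u² and (u')² and integrate term by term on (0, π), using: for integers n ≥ 1, ∫_0^π sin²(nx) dx = ∫_0^π cos²(nx) dx = π/2; for n ≠ n', ∫_0^π sin(nx)sin(n'x) dx = ∫_0^π cos(nx)cos(n'x) dx = 0; and by product-to-sum, ∫_0^π sin(nx)cos(n'x) dx = ½∫_0^π [sin((n+n')x) + sin((n−n')x)] dx, which is 0 when n+n' is even and 2n/(n²−n'²) when n+n' is odd (it need not vanish on (0, π)).
  u² squared terms: (-1)²·∫sin(5x)² dx = 1·π/2 = π/2;  (-5)²·∫cos(x)² dx = 25·π/2 = 25*π/2.
  u² cross terms: 2·(-1)·(-5)·∫sin(5x)·cos(x) dx = 10·(0) = 0.
  So ∫_0^π u² dx = π/2 + 25*π/2 + 0 = 13*π.
  (u')² squared terms: (-5)²·∫cos(5x)² dx = 25·π/2 = 25*π/2;  (5)²·∫sin(x)² dx = 25·π/2 = 25*π/2.
  (u')² cross terms: 2·(-5)·(5)·∫cos(5x)·sin(x) dx = -50·(0) = 0.
  So ∫_0^π (u')² dx = 25*π/2 + 25*π/2 + 0 = 25*π.
||u||_{H^1}^2 = (13*π) + (25*π) = 38*π.


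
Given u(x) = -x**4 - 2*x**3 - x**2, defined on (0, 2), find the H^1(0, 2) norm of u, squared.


||u||_{H^1}^2 = 500128/315

The H^1 norm (squared) on an interval (0, L) is
  ||u||_{H^1}^2 = ∫_0^L u(x)^2 dx + ∫_0^L u'(x)^2 dx.
Compute u'(x) = -4*x**3 - 6*x**2 - 2*x.
Then u(x)^2 = x**8 + 4*x**7 + 6*x**6 + 4*x**5 + x**4 and u'(x)^2 = 16*x**6 + 48*x**5 + 52*x**4 + 24*x**3 + 4*x**2.
Integrate each monomial from 0 to 2 using ∫_0^2 c·x^n dx = c·2^(n+1)/(n+1):
  ∫_0^2 u(x)^2 dx = ∫_0^2 (x^8 + 4*x^7 + 6*x^6 + 4*x^5 + x^4) dx. Term by term:
    ∫_0^2 x^8 dx = 512/9;  ∫_0^2 4*x^7 dx = 128;  ∫_0^2 6*x^6 dx = 768/7;
    ∫_0^2 4*x^5 dx = 128/3;  ∫_0^2 x^4 dx = 32/5.
  Sum: 512/9 + 128 + 768/7 + 128/3 + 32/5 = 108256/315.
  ∫_0^2 u'(x)^2 dx = ∫_0^2 (16*x^6 + 48*x^5 + 52*x^4 + 24*x^3 + 4*x^2) dx. Term by term:
    ∫_0^2 16*x^6 dx = 2048/7;  ∫_0^2 48*x^5 dx = 512;  ∫_0^2 52*x^4 dx = 1664/5;
    ∫_0^2 24*x^3 dx = 96;  ∫_0^2 4*x^2 dx = 32/3.
  Sum: 2048/7 + 512 + 1664/5 + 96 + 32/3 = 130624/105.
Adding: ||u||_{H^1}^2 = 108256/315 + 130624/105 = 500128/315.


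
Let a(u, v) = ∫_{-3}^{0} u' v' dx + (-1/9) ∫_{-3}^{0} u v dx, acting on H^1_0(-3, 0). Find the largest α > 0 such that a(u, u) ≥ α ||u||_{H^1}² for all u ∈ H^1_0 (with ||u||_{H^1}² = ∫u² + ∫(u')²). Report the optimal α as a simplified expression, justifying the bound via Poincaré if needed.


α = (-1 + π^2)/(9 + π^2)

Coercivity of a(·,·) on H^1_0(-3, 0) means a(u, u) ≥ α ||u||_{H^1}² for every u ∈ H^1_0.
The interval has length L = 3, and Poincaré/coercivity depend only on L. Here a(u, u) = ∫(u')² + (-1/9)·∫u².
Here c = -1/9 < 0 with |c| < (π/L)² = π^2/9, so coercivity still holds. The condition a(u,u) ≥ α||u||_{H^1}² reads (1−α)∫(u')² ≥ (α−c)∫u². Any admissible α is ≤ 1 (rapidly oscillating u have ∫u²/∫(u')² → 0), and α = 1 would force 0 ≥ (1−c)∫u², impossible since c < 1; so 1−α > 0. By the sharp Poincaré inequality on H^1_0 of an interval of length L, ∫(u')² ≥ (π/L)²∫u² with equality for the first sine mode sin(π(x−x₀)/L) (x₀ the left endpoint), so the inequality holds for all u iff (1−α)(π/L)² ≥ α − c, i.e. α ≤ ((π/L)² + c)/((π/L)² + 1) = (1 + c(L/π)²)/(1 + (L/π)²). (Direct route, valid since c ≤ 0: Poincaré gives c∫u² ≥ c(L/π)²∫(u')², so a(u,u) ≥ (1 + c(L/π)²)∫(u')², while ||u||_{H^1}² ≤ (1 + (L/π)²)∫(u')²; dividing yields the same α.) With (π/L)² = π^2/9 and c = -1/9, the largest admissible constant is α = ((π/L)² + c)/((π/L)² + 1).
Simplifying, α = (-1 + π^2)/(9 + π^2).


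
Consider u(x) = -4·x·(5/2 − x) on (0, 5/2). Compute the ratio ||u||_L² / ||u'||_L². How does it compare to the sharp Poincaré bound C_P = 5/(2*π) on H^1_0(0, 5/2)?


||u||_L² / ||u'||_L² = sqrt(10)/4 < C_P = 5/(2*π).

u(x) = -4·x·(5/2 − x), so u'(x) = 8*x - 10.
u(x) = -4·x·(5/2 − x) vanishes at x = 0 and x = 5/2, so u ∈ H^1_0(0, 5/2). Differentiate via the product rule and integrate the resulting polynomials term by term.
  ∫_0^5/2 u² dx = ∫_0^5/2 (16*x^4 - 80*x^3 + 100*x^2) dx. Term by term:
    ∫_0^5/2 16*x^4 dx = 625/2;  ∫_0^5/2 -80*x^3 dx = -3125/4;  ∫_0^5/2 100*x^2 dx = 3125/6.
  Sum: 625/2 − 3125/4 + 3125/6 = 625/12.
  ∫_0^5/2 (u')² dx = ∫_0^5/2 (64*x^2 - 160*x + 100) dx. Term by term:
    ∫_0^5/2 64*x^2 dx = 1000/3;  ∫_0^5/2 -160*x dx = -500;  ∫_0^5/2 100 dx = 250.
  Sum: 1000/3 − 500 + 250 = 250/3.
∫_0^5/2 u² dx = 625/12, so ||u||_L² = 25*sqrt(3)/6.
∫_0^5/2 (u')² dx = 250/3, so ||u'||_L² = 5*sqrt(30)/3.
Ratio ||u||_L² / ||u'||_L² = sqrt(10)/4.
Sharp Poincaré constant on H^1_0(0, 5/2) is C_P = L/π = 5/(2*π), achieved by sin(2*π/5·x).
A polynomial bump cannot attain the sharp Poincaré constant (only the first sine eigenfunction does), so the ratio is strictly less than C_P, consistent with ||u||_L² ≤ C_P ||u'||_L².


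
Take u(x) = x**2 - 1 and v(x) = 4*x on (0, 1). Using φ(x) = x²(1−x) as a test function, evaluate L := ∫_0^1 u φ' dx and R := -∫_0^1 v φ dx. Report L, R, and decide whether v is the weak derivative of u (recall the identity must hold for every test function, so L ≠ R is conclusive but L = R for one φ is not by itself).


LHS = -1/10, RHS = -1/5. No, v is not the weak derivative of u.

u(x) = x**2 - 1, classical derivative u'(x) = 2*x.
φ(x) = x²(1−x), so φ'(x) = x*(2 - 3*x).
Note φ(0) = φ(1) = 0, so the boundary term u·φ vanishes.
LHS = ∫_0^1 u(x) φ'(x) dx = ∫_0^1 (-3*x^4 + 2*x^3 + 3*x^2 - 2*x) dx. Term by term:
  ∫_0^1 -3*x^4 dx = -3/5;  ∫_0^1 2*x^3 dx = 1/2;  ∫_0^1 3*x^2 dx = 1;
  ∫_0^1 -2*x dx = -1.
Sum: -3/5 + 1/2 + 1 − 1 = -1/10.
So LHS = -1/10.
∫_0^1 v(x) φ(x) dx = ∫_0^1 (-4*x^4 + 4*x^3) dx. Term by term:
  ∫_0^1 -4*x^4 dx = -4/5;  ∫_0^1 4*x^3 dx = 1.
Sum: -4/5 + 1 = 1/5.
So RHS = -∫_0^1 v(x) φ(x) dx = -1/5.
LHS − RHS = 1/10 ≠ 0, so the identity fails.
(For a valid weak derivative the identity must hold for EVERY test function, in particular this one. The failure shows v is NOT the weak derivative of u.)
Correct weak derivative would be u'(x) = 2*x.


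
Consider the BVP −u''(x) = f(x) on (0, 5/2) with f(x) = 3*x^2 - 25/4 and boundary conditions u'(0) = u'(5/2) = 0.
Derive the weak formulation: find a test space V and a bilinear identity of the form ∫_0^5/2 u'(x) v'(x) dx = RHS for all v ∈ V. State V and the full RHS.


V = H^1(0, 5/2) (no boundary constraint on v; u is determined up to an additive constant); weak form: ∫_0^5/2 u'v' dx = ∫_0^5/2 (3*x^2 - 25/4) v dx for all v ∈ V.

Multiply both sides by a test function v and integrate from 0 to 5/2:
  ∫_0^5/2 −u''(x) v(x) dx = ∫_0^5/2 f(x) v(x) dx.
Integrate the LHS by parts once:
  ∫_0^5/2 −u'' v dx = −[u'(x) v(x)]_0^5/2 + ∫_0^5/2 u'(x) v'(x) dx.
Thus ∫_0^5/2 u'(x) v'(x) dx = ∫_0^5/2 f(x) v(x) dx + [u'(x) v(x)]_0^5/2.
Choose V so that boundary terms are either known or forced to vanish.
u has homogeneous Neumann: u'(0) = u'(5/2) = 0. So [u' v]_0^5/2 = 0·v(5/2) − 0·v(0) = 0 for any v; take V = H^1(0, 5/2).
Weak formulation: find u (satisfying any essential BC) such that ∫_0^5/2 u'(x) v'(x) dx = ∫_0^5/2 f v dx for all v ∈ V (homogeneous Neumann, so boundary terms vanish).
Substituting f(x) = 3*x^2 - 25/4, the right-hand side is ∫_0^5/2 (3*x^2 - 25/4) v dx.
Compatibility check (pure Neumann): taking v ≡ 1 ∈ V gives 0 = ∫_0^5/2 f dx + (0) − (0), i.e. ∫_0^5/2 f dx must equal u'(0) − u'(5/2) = 0. Indeed ∫_0^5/2 (3*x^2 - 25/4) dx = 0, so the data are compatible. The solution is then unique only up to an additive constant (fix it e.g. by requiring ∫_0^5/2 u dx = 0).


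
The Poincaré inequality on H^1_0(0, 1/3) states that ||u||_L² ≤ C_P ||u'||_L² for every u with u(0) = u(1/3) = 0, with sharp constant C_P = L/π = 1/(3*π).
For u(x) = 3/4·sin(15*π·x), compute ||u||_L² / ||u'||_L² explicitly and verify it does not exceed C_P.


||u||_L² / ||u'||_L² = 1/(15*π) < C_P = 1/(3*π).

u(x) = 3/4·sin(15*π·x), so u'(x) = 45*π*cos(15*π*x)/4.
Writing u(x) = A·sin(kπx/L) with A = 3/4 and k = 5, use ∫_0^L sin²(kπx/L) dx = L/2 and ∫_0^L cos²(kπx/L) dx = L/2.
u² = 9/16·sin²(15*π·x) and (u')² = 2025*π^2/16·cos²(15*π·x), and each of sin², cos² integrates to L/2 = 1/6 over (0, 1/3).
∫_0^1/3 u² dx = 3/32, so ||u||_L² = sqrt(6)/8.
∫_0^1/3 (u')² dx = 675*π^2/32, so ||u'||_L² = 15*sqrt(6)*π/8.
Ratio ||u||_L² / ||u'||_L² = 1/(15*π).
Sharp Poincaré constant on H^1_0(0, 1/3) is C_P = L/π = 1/(3*π), achieved by sin(3*π·x).
This is the k = 5 harmonic; the ratio L/(kπ) is strictly less than C_P = L/π, consistent with the sharp inequality ||u||_L² ≤ C_P ||u'||_L².


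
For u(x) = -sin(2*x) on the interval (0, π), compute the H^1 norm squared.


||u||_{H^1(0,π)}^2 = 5*π/2

u'(x) = -2*cos(2*x).
Expand u² and (u')² and integrate term by term on (0, π), using: for integers n ≥ 1, ∫_0^π sin²(nx) dx = ∫_0^π cos²(nx) dx = π/2; for n ≠ n', ∫_0^π sin(nx)sin(n'x) dx = ∫_0^π cos(nx)cos(n'x) dx = 0; and by product-to-sum, ∫_0^π sin(nx)cos(n'x) dx = ½∫_0^π [sin((n+n')x) + sin((n−n')x)] dx, which is 0 when n+n' is even and 2n/(n²−n'²) when n+n' is odd (it need not vanish on (0, π)).
  u² squared terms: (-1)²·∫sin(2x)² dx = 1·π/2 = π/2.
  So ∫_0^π u² dx = π/2.
  (u')² squared terms: (-2)²·∫cos(2x)² dx = 4·π/2 = 2*π.
  So ∫_0^π (u')² dx = 2*π.
||u||_{H^1}^2 = (π/2) + (2*π) = 5*π/2.


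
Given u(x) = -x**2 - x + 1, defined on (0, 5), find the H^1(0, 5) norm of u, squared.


||u||_{H^1}^2 = 2195/2

The H^1 norm (squared) on an interval (0, L) is
  ||u||_{H^1}^2 = ∫_0^L u(x)^2 dx + ∫_0^L u'(x)^2 dx.
Compute u'(x) = -2*x - 1.
Then u(x)^2 = x**4 + 2*x**3 - x**2 - 2*x + 1 and u'(x)^2 = 4*x**2 + 4*x + 1.
Integrate each monomial from 0 to 5 using ∫_0^5 c·x^n dx = c·5^(n+1)/(n+1):
  ∫_0^5 u(x)^2 dx = ∫_0^5 (x^4 + 2*x^3 - x^2 - 2*x + 1) dx. Term by term:
    ∫_0^5 x^4 dx = 625;  ∫_0^5 2*x^3 dx = 625/2;  ∫_0^5 -x^2 dx = -125/3;
    ∫_0^5 -2*x dx = -25;  ∫_0^5 1 dx = 5.
  Sum: 625 + 625/2 − 125/3 − 25 + 5 = 5255/6.
  ∫_0^5 u'(x)^2 dx = ∫_0^5 (4*x^2 + 4*x + 1) dx. Term by term:
    ∫_0^5 4*x^2 dx = 500/3;  ∫_0^5 4*x dx = 50;  ∫_0^5 1 dx = 5.
  Sum: 500/3 + 50 + 5 = 665/3.
Adding: ||u||_{H^1}^2 = 5255/6 + 665/3 = 2195/2.


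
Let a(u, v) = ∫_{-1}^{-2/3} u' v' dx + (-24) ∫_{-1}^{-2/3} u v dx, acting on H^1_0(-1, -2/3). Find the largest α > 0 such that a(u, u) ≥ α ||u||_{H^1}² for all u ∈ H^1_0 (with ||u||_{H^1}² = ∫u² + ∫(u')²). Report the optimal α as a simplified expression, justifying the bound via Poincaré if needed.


α = 3*(-8 + 3*π^2)/(1 + 9*π^2)

Coercivity of a(·,·) on H^1_0(-1, -2/3) means a(u, u) ≥ α ||u||_{H^1}² for every u ∈ H^1_0.
The interval has length L = 1/3, and Poincaré/coercivity depend only on L. Here a(u, u) = ∫(u')² + (-24)·∫u².
Here c = -24 < 0 with |c| < (π/L)² = 9*π^2, so coercivity still holds. The condition a(u,u) ≥ α||u||_{H^1}² reads (1−α)∫(u')² ≥ (α−c)∫u². Any admissible α is ≤ 1 (rapidly oscillating u have ∫u²/∫(u')² → 0), and α = 1 would force 0 ≥ (1−c)∫u², impossible since c < 1; so 1−α > 0. By the sharp Poincaré inequality on H^1_0 of an interval of length L, ∫(u')² ≥ (π/L)²∫u² with equality for the first sine mode sin(π(x−x₀)/L) (x₀ the left endpoint), so the inequality holds for all u iff (1−α)(π/L)² ≥ α − c, i.e. α ≤ ((π/L)² + c)/((π/L)² + 1) = (1 + c(L/π)²)/(1 + (L/π)²). (Direct route, valid since c ≤ 0: Poincaré gives c∫u² ≥ c(L/π)²∫(u')², so a(u,u) ≥ (1 + c(L/π)²)∫(u')², while ||u||_{H^1}² ≤ (1 + (L/π)²)∫(u')²; dividing yields the same α.) With (π/L)² = 9*π^2 and c = -24, the largest admissible constant is α = ((π/L)² + c)/((π/L)² + 1).
Simplifying, α = 3*(-8 + 3*π^2)/(1 + 9*π^2).


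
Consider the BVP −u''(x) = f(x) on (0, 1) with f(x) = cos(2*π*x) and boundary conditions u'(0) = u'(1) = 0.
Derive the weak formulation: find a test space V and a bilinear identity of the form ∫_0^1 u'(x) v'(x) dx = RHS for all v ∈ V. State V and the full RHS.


V = H^1(0, 1) (no boundary constraint on v; u is determined up to an additive constant); weak form: ∫_0^1 u'v' dx = ∫_0^1 (cos(2*π*x)) v dx for all v ∈ V.

Multiply both sides by a test function v and integrate from 0 to 1:
  ∫_0^1 −u''(x) v(x) dx = ∫_0^1 f(x) v(x) dx.
Integrate the LHS by parts once:
  ∫_0^1 −u'' v dx = −[u'(x) v(x)]_0^1 + ∫_0^1 u'(x) v'(x) dx.
Thus ∫_0^1 u'(x) v'(x) dx = ∫_0^1 f(x) v(x) dx + [u'(x) v(x)]_0^1.
Choose V so that boundary terms are either known or forced to vanish.
u has homogeneous Neumann: u'(0) = u'(1) = 0. So [u' v]_0^1 = 0·v(1) − 0·v(0) = 0 for any v; take V = H^1(0, 1).
Weak formulation: find u (satisfying any essential BC) such that ∫_0^1 u'(x) v'(x) dx = ∫_0^1 f v dx for all v ∈ V (homogeneous Neumann, so boundary terms vanish).
Substituting f(x) = cos(2*π*x), the right-hand side is ∫_0^1 (cos(2*π*x)) v dx.
Compatibility check (pure Neumann): taking v ≡ 1 ∈ V gives 0 = ∫_0^1 f dx + (0) − (0), i.e. ∫_0^1 f dx must equal u'(0) − u'(1) = 0. Indeed ∫_0^1 (cos(2*π*x)) dx = 0, so the data are compatible. The solution is then unique only up to an additive constant (fix it e.g. by requiring ∫_0^1 u dx = 0).


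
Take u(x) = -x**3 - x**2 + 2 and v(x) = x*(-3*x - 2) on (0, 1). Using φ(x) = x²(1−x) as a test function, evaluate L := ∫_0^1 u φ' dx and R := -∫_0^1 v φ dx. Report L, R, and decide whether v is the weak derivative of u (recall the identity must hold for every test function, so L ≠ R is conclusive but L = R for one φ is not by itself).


LHS = 1/5, RHS = 1/5. Yes, v = u' weakly.

u(x) = -x**3 - x**2 + 2, classical derivative u'(x) = -3*x**2 - 2*x.
φ(x) = x²(1−x), so φ'(x) = x*(2 - 3*x).
Note φ(0) = φ(1) = 0, so the boundary term u·φ vanishes.
LHS = ∫_0^1 u(x) φ'(x) dx = ∫_0^1 (3*x^5 + x^4 - 2*x^3 - 6*x^2 + 4*x) dx. Term by term:
  ∫_0^1 3*x^5 dx = 1/2;  ∫_0^1 x^4 dx = 1/5;  ∫_0^1 -2*x^3 dx = -1/2;
  ∫_0^1 -6*x^2 dx = -2;  ∫_0^1 4*x dx = 2.
Sum: 1/2 + 1/5 − 1/2 − 2 + 2 = 1/5.
So LHS = 1/5.
∫_0^1 v(x) φ(x) dx = ∫_0^1 (3*x^5 - x^4 - 2*x^3) dx. Term by term:
  ∫_0^1 3*x^5 dx = 1/2;  ∫_0^1 -x^4 dx = -1/5;  ∫_0^1 -2*x^3 dx = -1/2.
Sum: 1/2 − 1/5 − 1/2 = -1/5.
So RHS = -∫_0^1 v(x) φ(x) dx = 1/5.
LHS = RHS, so the identity holds for this test φ.
Moreover u is smooth here and v(x) = u'(x) = -3*x**2 - 2*x pointwise, so the identity holds for every test function. Hence v is the weak derivative of u.


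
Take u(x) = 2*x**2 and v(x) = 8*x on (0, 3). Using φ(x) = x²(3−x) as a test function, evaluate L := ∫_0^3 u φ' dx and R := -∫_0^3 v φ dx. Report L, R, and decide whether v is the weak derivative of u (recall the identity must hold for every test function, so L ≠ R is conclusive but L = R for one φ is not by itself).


LHS = -243/5, RHS = -486/5. No, v is not the weak derivative of u.

u(x) = 2*x**2, classical derivative u'(x) = 4*x.
φ(x) = x²(3−x), so φ'(x) = 3*x*(2 - x).
Note φ(0) = φ(3) = 0, so the boundary term u·φ vanishes.
LHS = ∫_0^3 u(x) φ'(x) dx = ∫_0^3 (-6*x^4 + 12*x^3) dx. Term by term:
  ∫_0^3 -6*x^4 dx = -1458/5;  ∫_0^3 12*x^3 dx = 243.
Sum: -1458/5 + 243 = -243/5.
So LHS = -243/5.
∫_0^3 v(x) φ(x) dx = ∫_0^3 (-8*x^4 + 24*x^3) dx. Term by term:
  ∫_0^3 -8*x^4 dx = -1944/5;  ∫_0^3 24*x^3 dx = 486.
Sum: -1944/5 + 486 = 486/5.
So RHS = -∫_0^3 v(x) φ(x) dx = -486/5.
LHS − RHS = 243/5 ≠ 0, so the identity fails.
(For a valid weak derivative the identity must hold for EVERY test function, in particular this one. The failure shows v is NOT the weak derivative of u.)
Correct weak derivative would be u'(x) = 4*x.


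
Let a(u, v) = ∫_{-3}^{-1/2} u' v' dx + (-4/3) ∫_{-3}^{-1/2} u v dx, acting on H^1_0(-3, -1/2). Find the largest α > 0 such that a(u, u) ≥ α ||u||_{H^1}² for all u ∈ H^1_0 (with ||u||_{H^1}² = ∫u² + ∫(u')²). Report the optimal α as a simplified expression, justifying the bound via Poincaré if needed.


α = 4*(-25 + 3*π^2)/(3*(25 + 4*π^2))

Coercivity of a(·,·) on H^1_0(-3, -1/2) means a(u, u) ≥ α ||u||_{H^1}² for every u ∈ H^1_0.
The interval has length L = 5/2, and Poincaré/coercivity depend only on L. Here a(u, u) = ∫(u')² + (-4/3)·∫u².
Here c = -4/3 < 0 with |c| < (π/L)² = 4*π^2/25, so coercivity still holds. The condition a(u,u) ≥ α||u||_{H^1}² reads (1−α)∫(u')² ≥ (α−c)∫u². Any admissible α is ≤ 1 (rapidly oscillating u have ∫u²/∫(u')² → 0), and α = 1 would force 0 ≥ (1−c)∫u², impossible since c < 1; so 1−α > 0. By the sharp Poincaré inequality on H^1_0 of an interval of length L, ∫(u')² ≥ (π/L)²∫u² with equality for the first sine mode sin(π(x−x₀)/L) (x₀ the left endpoint), so the inequality holds for all u iff (1−α)(π/L)² ≥ α − c, i.e. α ≤ ((π/L)² + c)/((π/L)² + 1) = (1 + c(L/π)²)/(1 + (L/π)²). (Direct route, valid since c ≤ 0: Poincaré gives c∫u² ≥ c(L/π)²∫(u')², so a(u,u) ≥ (1 + c(L/π)²)∫(u')², while ||u||_{H^1}² ≤ (1 + (L/π)²)∫(u')²; dividing yields the same α.) With (π/L)² = 4*π^2/25 and c = -4/3, the largest admissible constant is α = ((π/L)² + c)/((π/L)² + 1).
Simplifying, α = 4*(-25 + 3*π^2)/(3*(25 + 4*π^2)).


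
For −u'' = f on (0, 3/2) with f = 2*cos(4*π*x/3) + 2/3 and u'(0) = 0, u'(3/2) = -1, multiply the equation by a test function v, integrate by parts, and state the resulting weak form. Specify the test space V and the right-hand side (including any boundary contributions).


V = H^1(0, 3/2) (v unrestricted at boundary; u is determined up to an additive constant); weak form: ∫_0^3/2 u'v' dx = ∫_0^3/2 (2*cos(4*π*x/3) + 2/3) v dx − v(3/2) for all v ∈ V.

Multiply both sides by a test function v and integrate from 0 to 3/2:
  ∫_0^3/2 −u''(x) v(x) dx = ∫_0^3/2 f(x) v(x) dx.
Integrate the LHS by parts once:
  ∫_0^3/2 −u'' v dx = −[u'(x) v(x)]_0^3/2 + ∫_0^3/2 u'(x) v'(x) dx.
Thus ∫_0^3/2 u'(x) v'(x) dx = ∫_0^3/2 f(x) v(x) dx + [u'(x) v(x)]_0^3/2.
Choose V so that boundary terms are either known or forced to vanish.
u has inhomogeneous Neumann u'(0) = 0, u'(3/2) = -1. [u' v]_0^3/2 = (-1)·v(3/2) − (0)·v(0) = − v(3/2). Take V = H^1(0, 3/2); boundary term becomes part of RHS.
Weak formulation: find u (satisfying any essential BC) such that ∫_0^3/2 u'(x) v'(x) dx = ∫_0^3/2 f v dx − v(3/2) for all v ∈ V (Neumann data are natural BCs: they enter the RHS as boundary terms).
Substituting f(x) = 2*cos(4*π*x/3) + 2/3, the right-hand side is ∫_0^3/2 (2*cos(4*π*x/3) + 2/3) v dx − v(3/2).
Compatibility check (pure Neumann): taking v ≡ 1 ∈ V gives 0 = ∫_0^3/2 f dx + (-1) − (0), i.e. ∫_0^3/2 f dx must equal u'(0) − u'(3/2) = 1. Indeed ∫_0^3/2 (2*cos(4*π*x/3) + 2/3) dx = 1, so the data are compatible. The solution is then unique only up to an additive constant (fix it e.g. by requiring ∫_0^3/2 u dx = 0).


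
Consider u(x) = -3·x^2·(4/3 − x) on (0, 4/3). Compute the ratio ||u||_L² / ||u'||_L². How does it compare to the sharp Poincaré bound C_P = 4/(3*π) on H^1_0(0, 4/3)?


||u||_L² / ||u'||_L² = 2*sqrt(14)/21 < C_P = 4/(3*π).

u(x) = -3·x^2·(4/3 − x), so u'(x) = x*(9*x - 8).
u(x) = -3·x^2·(4/3 − x) vanishes at x = 0 and x = 4/3, so u ∈ H^1_0(0, 4/3). Differentiate via the product rule and integrate the resulting polynomials term by term.
  ∫_0^4/3 u² dx = ∫_0^4/3 (9*x^6 - 24*x^5 + 16*x^4) dx. Term by term:
    ∫_0^4/3 9*x^6 dx = 16384/1701;  ∫_0^4/3 -24*x^5 dx = -16384/729;  ∫_0^4/3 16*x^4 dx = 16384/1215.
  Sum: 16384/1701 − 16384/729 + 16384/1215 = 16384/25515.
  ∫_0^4/3 (u')² dx = ∫_0^4/3 (81*x^4 - 144*x^3 + 64*x^2) dx. Term by term:
    ∫_0^4/3 81*x^4 dx = 1024/15;  ∫_0^4/3 -144*x^3 dx = -1024/9;  ∫_0^4/3 64*x^2 dx = 4096/81.
  Sum: 1024/15 − 1024/9 + 4096/81 = 2048/405.
∫_0^4/3 u² dx = 16384/25515, so ||u||_L² = 128*sqrt(35)/945.
∫_0^4/3 (u')² dx = 2048/405, so ||u'||_L² = 32*sqrt(10)/45.
Ratio ||u||_L² / ||u'||_L² = 2*sqrt(14)/21.
Sharp Poincaré constant on H^1_0(0, 4/3) is C_P = L/π = 4/(3*π), achieved by sin(3*π/4·x).
A polynomial bump cannot attain the sharp Poincaré constant (only the first sine eigenfunction does), so the ratio is strictly less than C_P, consistent with ||u||_L² ≤ C_P ||u'||_L².


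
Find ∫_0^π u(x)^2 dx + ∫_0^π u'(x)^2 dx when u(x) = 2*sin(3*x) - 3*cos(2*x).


||u||_{H^1(0,π)}^2 = -72 + 85*π/2

u'(x) = 6*sin(2*x) + 6*cos(3*x).
Expand u² and (u')² and integrate term by term on (0, π), using: for integers n ≥ 1, ∫_0^π sin²(nx) dx = ∫_0^π cos²(nx) dx = π/2; for n ≠ n', ∫_0^π sin(nx)sin(n'x) dx = ∫_0^π cos(nx)cos(n'x) dx = 0; and by product-to-sum, ∫_0^π sin(nx)cos(n'x) dx = ½∫_0^π [sin((n+n')x) + sin((n−n')x)] dx, which is 0 when n+n' is even and 2n/(n²−n'²) when n+n' is odd (it need not vanish on (0, π)).
  u² squared terms: (-3)²·∫cos(2x)² dx = 9·π/2 = 9*π/2;  (2)²·∫sin(3x)² dx = 4·π/2 = 2*π.
  u² cross terms: 2·(-3)·(2)·∫cos(2x)·sin(3x) dx = -12·(6/5) = -72/5.
  So ∫_0^π u² dx = 9*π/2 + 2*π − 72/5 = -72/5 + 13*π/2.
  (u')² squared terms: (6)²·∫cos(3x)² dx = 36·π/2 = 18*π;  (6)²·∫sin(2x)² dx = 36·π/2 = 18*π.
  (u')² cross terms: 2·(6)·(6)·∫cos(3x)·sin(2x) dx = 72·(-4/5) = -288/5.
  So ∫_0^π (u')² dx = 18*π + 18*π − 288/5 = -288/5 + 36*π.
||u||_{H^1}^2 = (-72/5 + 13*π/2) + (-288/5 + 36*π) = -72 + 85*π/2.


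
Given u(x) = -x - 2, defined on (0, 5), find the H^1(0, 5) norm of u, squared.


||u||_{H^1}^2 = 350/3

The H^1 norm (squared) on an interval (0, L) is
  ||u||_{H^1}^2 = ∫_0^L u(x)^2 dx + ∫_0^L u'(x)^2 dx.
Compute u'(x) = -1.
Then u(x)^2 = x**2 + 4*x + 4 and u'(x)^2 = 1.
Integrate each monomial from 0 to 5 using ∫_0^5 c·x^n dx = c·5^(n+1)/(n+1):
  ∫_0^5 u(x)^2 dx = ∫_0^5 (x^2 + 4*x + 4) dx. Term by term:
    ∫_0^5 x^2 dx = 125/3;  ∫_0^5 4*x dx = 50;  ∫_0^5 4 dx = 20.
  Sum: 125/3 + 50 + 20 = 335/3.
  ∫_0^5 u'(x)^2 dx = ∫_0^5 (1) dx. Term by term:
    ∫_0^5 1 dx = 5.
Adding: ||u||_{H^1}^2 = 335/3 + 5 = 350/3.


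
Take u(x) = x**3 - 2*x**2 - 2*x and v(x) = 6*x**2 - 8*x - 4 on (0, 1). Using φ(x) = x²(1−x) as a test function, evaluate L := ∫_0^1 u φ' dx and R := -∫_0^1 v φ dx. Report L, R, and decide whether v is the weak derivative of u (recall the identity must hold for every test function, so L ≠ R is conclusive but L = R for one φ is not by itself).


LHS = 4/15, RHS = 8/15. No, v is not the weak derivative of u.

u(x) = x**3 - 2*x**2 - 2*x, classical derivative u'(x) = 3*x**2 - 4*x - 2.
φ(x) = x²(1−x), so φ'(x) = x*(2 - 3*x).
Note φ(0) = φ(1) = 0, so the boundary term u·φ vanishes.
LHS = ∫_0^1 u(x) φ'(x) dx = ∫_0^1 (-3*x^5 + 8*x^4 + 2*x^3 - 4*x^2) dx. Term by term:
  ∫_0^1 -3*x^5 dx = -1/2;  ∫_0^1 8*x^4 dx = 8/5;  ∫_0^1 2*x^3 dx = 1/2;
  ∫_0^1 -4*x^2 dx = -4/3.
Sum: -1/2 + 8/5 + 1/2 − 4/3 = 4/15.
So LHS = 4/15.
∫_0^1 v(x) φ(x) dx = ∫_0^1 (-6*x^5 + 14*x^4 - 4*x^3 - 4*x^2) dx. Term by term:
  ∫_0^1 -6*x^5 dx = -1;  ∫_0^1 14*x^4 dx = 14/5;  ∫_0^1 -4*x^3 dx = -1;
  ∫_0^1 -4*x^2 dx = -4/3.
Sum: -1 + 14/5 − 1 − 4/3 = -8/15.
So RHS = -∫_0^1 v(x) φ(x) dx = 8/15.
LHS − RHS = -4/15 ≠ 0, so the identity fails.
(For a valid weak derivative the identity must hold for EVERY test function, in particular this one. The failure shows v is NOT the weak derivative of u.)
Correct weak derivative would be u'(x) = 3*x**2 - 4*x - 2.


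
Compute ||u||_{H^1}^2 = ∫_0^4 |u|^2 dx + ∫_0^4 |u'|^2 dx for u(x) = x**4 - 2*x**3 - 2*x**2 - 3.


||u||_{H^1}^2 = 3586124/315

The H^1 norm (squared) on an interval (0, L) is
  ||u||_{H^1}^2 = ∫_0^L u(x)^2 dx + ∫_0^L u'(x)^2 dx.
Compute u'(x) = 4*x**3 - 6*x**2 - 4*x.
Then u(x)^2 = x**8 - 4*x**7 + 8*x**5 - 2*x**4 + 12*x**3 + 12*x**2 + 9 and u'(x)^2 = 16*x**6 - 48*x**5 + 4*x**4 + 48*x**3 + 16*x**2.
Integrate each monomial from 0 to 4 using ∫_0^4 c·x^n dx = c·4^(n+1)/(n+1):
  ∫_0^4 u(x)^2 dx = ∫_0^4 (x^8 - 4*x^7 + 8*x^5 - 2*x^4 + 12*x^3 + 12*x^2 + 9) dx. Term by term:
    ∫_0^4 x^8 dx = 262144/9;  ∫_0^4 -4*x^7 dx = -32768;  ∫_0^4 8*x^5 dx = 16384/3;
    ∫_0^4 -2*x^4 dx = -2048/5;  ∫_0^4 12*x^3 dx = 768;  ∫_0^4 12*x^2 dx = 256;
    ∫_0^4 9 dx = 36.
  Sum: 262144/9 − 32768 + 16384/3 − 2048/5 + 768 + 256 + 36 = 111188/45.
  ∫_0^4 u'(x)^2 dx = ∫_0^4 (16*x^6 - 48*x^5 + 4*x^4 + 48*x^3 + 16*x^2) dx. Term by term:
    ∫_0^4 16*x^6 dx = 262144/7;  ∫_0^4 -48*x^5 dx = -32768;  ∫_0^4 4*x^4 dx = 4096/5;
    ∫_0^4 48*x^3 dx = 3072;  ∫_0^4 16*x^2 dx = 1024/3.
  Sum: 262144/7 − 32768 + 4096/5 + 3072 + 1024/3 = 935936/105.
Adding: ||u||_{H^1}^2 = 111188/45 + 935936/105 = 3586124/315.


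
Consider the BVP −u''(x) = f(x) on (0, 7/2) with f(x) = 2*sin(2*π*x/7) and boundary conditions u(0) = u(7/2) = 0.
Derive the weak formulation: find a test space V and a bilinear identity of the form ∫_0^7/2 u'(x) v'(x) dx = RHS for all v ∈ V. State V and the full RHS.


V = H^1_0(0, 7/2) (so v(0) = v(7/2) = 0); weak form: ∫_0^7/2 u'v' dx = ∫_0^7/2 (2*sin(2*π*x/7)) v dx for all v ∈ V.

Multiply both sides by a test function v and integrate from 0 to 7/2:
  ∫_0^7/2 −u''(x) v(x) dx = ∫_0^7/2 f(x) v(x) dx.
Integrate the LHS by parts once:
  ∫_0^7/2 −u'' v dx = −[u'(x) v(x)]_0^7/2 + ∫_0^7/2 u'(x) v'(x) dx.
Thus ∫_0^7/2 u'(x) v'(x) dx = ∫_0^7/2 f(x) v(x) dx + [u'(x) v(x)]_0^7/2.
Choose V so that boundary terms are either known or forced to vanish.
u is Dirichlet: u(0) = u(7/2) = 0. Let V = H^1_0(0, 7/2); then v(0) = v(7/2) = 0, and [u' v]_0^7/2 = 0.
Weak formulation: find u (satisfying any essential BC) such that ∫_0^7/2 u'(x) v'(x) dx = ∫_0^7/2 f v dx for all v ∈ V.
Substituting f(x) = 2*sin(2*π*x/7), the right-hand side is ∫_0^7/2 (2*sin(2*π*x/7)) v dx.


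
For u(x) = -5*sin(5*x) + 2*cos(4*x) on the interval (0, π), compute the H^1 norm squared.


||u||_{H^1(0,π)}^2 = -3400/9 + 359*π

u'(x) = -8*sin(4*x) - 25*cos(5*x).
Expand u² and (u')² and integrate term by term on (0, π), using: for integers n ≥ 1, ∫_0^π sin²(nx) dx = ∫_0^π cos²(nx) dx = π/2; for n ≠ n', ∫_0^π sin(nx)sin(n'x) dx = ∫_0^π cos(nx)cos(n'x) dx = 0; and by product-to-sum, ∫_0^π sin(nx)cos(n'x) dx = ½∫_0^π [sin((n+n')x) + sin((n−n')x)] dx, which is 0 when n+n' is even and 2n/(n²−n'²) when n+n' is odd (it need not vanish on (0, π)).
  u² squared terms: (-5)²·∫sin(5x)² dx = 25·π/2 = 25*π/2;  (2)²·∫cos(4x)² dx = 4·π/2 = 2*π.
  u² cross terms: 2·(-5)·(2)·∫sin(5x)·cos(4x) dx = -20·(10/9) = -200/9.
  So ∫_0^π u² dx = 25*π/2 + 2*π − 200/9 = -200/9 + 29*π/2.
  (u')² squared terms: (-25)²·∫cos(5x)² dx = 625·π/2 = 625*π/2;  (-8)²·∫sin(4x)² dx = 64·π/2 = 32*π.
  (u')² cross terms: 2·(-25)·(-8)·∫cos(5x)·sin(4x) dx = 400·(-8/9) = -3200/9.
  So ∫_0^π (u')² dx = 625*π/2 + 32*π − 3200/9 = -3200/9 + 689*π/2.
||u||_{H^1}^2 = (-200/9 + 29*π/2) + (-3200/9 + 689*π/2) = -3400/9 + 359*π.


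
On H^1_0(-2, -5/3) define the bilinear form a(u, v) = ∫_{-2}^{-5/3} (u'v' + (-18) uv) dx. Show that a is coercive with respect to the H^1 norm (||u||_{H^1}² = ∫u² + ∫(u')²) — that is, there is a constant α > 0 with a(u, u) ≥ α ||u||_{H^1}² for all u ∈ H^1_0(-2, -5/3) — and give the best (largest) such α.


α = 9*(-2 + π^2)/(1 + 9*π^2)

Coercivity of a(·,·) on H^1_0(-2, -5/3) means a(u, u) ≥ α ||u||_{H^1}² for every u ∈ H^1_0.
The interval has length L = 1/3, and Poincaré/coercivity depend only on L. Here a(u, u) = ∫(u')² + (-18)·∫u².
Here c = -18 < 0 with |c| < (π/L)² = 9*π^2, so coercivity still holds. The condition a(u,u) ≥ α||u||_{H^1}² reads (1−α)∫(u')² ≥ (α−c)∫u². Any admissible α is ≤ 1 (rapidly oscillating u have ∫u²/∫(u')² → 0), and α = 1 would force 0 ≥ (1−c)∫u², impossible since c < 1; so 1−α > 0. By the sharp Poincaré inequality on H^1_0 of an interval of length L, ∫(u')² ≥ (π/L)²∫u² with equality for the first sine mode sin(π(x−x₀)/L) (x₀ the left endpoint), so the inequality holds for all u iff (1−α)(π/L)² ≥ α − c, i.e. α ≤ ((π/L)² + c)/((π/L)² + 1) = (1 + c(L/π)²)/(1 + (L/π)²). (Direct route, valid since c ≤ 0: Poincaré gives c∫u² ≥ c(L/π)²∫(u')², so a(u,u) ≥ (1 + c(L/π)²)∫(u')², while ||u||_{H^1}² ≤ (1 + (L/π)²)∫(u')²; dividing yields the same α.) With (π/L)² = 9*π^2 and c = -18, the largest admissible constant is α = ((π/L)² + c)/((π/L)² + 1).
Simplifying, α = 9*(-2 + π^2)/(1 + 9*π^2).


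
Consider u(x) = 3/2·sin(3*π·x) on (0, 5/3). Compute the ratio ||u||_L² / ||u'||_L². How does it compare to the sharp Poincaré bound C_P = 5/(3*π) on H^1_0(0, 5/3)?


||u||_L² / ||u'||_L² = 1/(3*π) < C_P = 5/(3*π).

u(x) = 3/2·sin(3*π·x), so u'(x) = 9*π*cos(3*π*x)/2.
Writing u(x) = A·sin(kπx/L) with A = 3/2 and k = 5, use ∫_0^L sin²(kπx/L) dx = L/2 and ∫_0^L cos²(kπx/L) dx = L/2.
u² = 9/4·sin²(3*π·x) and (u')² = 81*π^2/4·cos²(3*π·x), and each of sin², cos² integrates to L/2 = 5/6 over (0, 5/3).
∫_0^5/3 u² dx = 15/8, so ||u||_L² = sqrt(30)/4.
∫_0^5/3 (u')² dx = 135*π^2/8, so ||u'||_L² = 3*sqrt(30)*π/4.
Ratio ||u||_L² / ||u'||_L² = 1/(3*π).
Sharp Poincaré constant on H^1_0(0, 5/3) is C_P = L/π = 5/(3*π), achieved by sin(3*π/5·x).
This is the k = 5 harmonic; the ratio L/(kπ) is strictly less than C_P = L/π, consistent with the sharp inequality ||u||_L² ≤ C_P ||u'||_L².


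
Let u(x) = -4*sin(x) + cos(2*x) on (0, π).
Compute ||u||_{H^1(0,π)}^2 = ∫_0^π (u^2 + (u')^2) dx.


||u||_{H^1(0,π)}^2 = 80/3 + 37*π/2

u'(x) = -2*sin(2*x) - 4*cos(x).
Expand u² and (u')² and integrate term by term on (0, π), using: for integers n ≥ 1, ∫_0^π sin²(nx) dx = ∫_0^π cos²(nx) dx = π/2; for n ≠ n', ∫_0^π sin(nx)sin(n'x) dx = ∫_0^π cos(nx)cos(n'x) dx = 0; and by product-to-sum, ∫_0^π sin(nx)cos(n'x) dx = ½∫_0^π [sin((n+n')x) + sin((n−n')x)] dx, which is 0 when n+n' is even and 2n/(n²−n'²) when n+n' is odd (it need not vanish on (0, π)).
  u² squared terms: (-4)²·∫sin(x)² dx = 16·π/2 = 8*π;  (1)²·∫cos(2x)² dx = 1·π/2 = π/2.
  u² cross terms: 2·(-4)·(1)·∫sin(x)·cos(2x) dx = -8·(-2/3) = 16/3.
  So ∫_0^π u² dx = 8*π + π/2 + 16/3 = 16/3 + 17*π/2.
  (u')² squared terms: (-4)²·∫cos(x)² dx = 16·π/2 = 8*π;  (-2)²·∫sin(2x)² dx = 4·π/2 = 2*π.
  (u')² cross terms: 2·(-4)·(-2)·∫cos(x)·sin(2x) dx = 16·(4/3) = 64/3.
  So ∫_0^π (u')² dx = 8*π + 2*π + 64/3 = 64/3 + 10*π.
||u||_{H^1}^2 = (16/3 + 17*π/2) + (64/3 + 10*π) = 80/3 + 37*π/2.


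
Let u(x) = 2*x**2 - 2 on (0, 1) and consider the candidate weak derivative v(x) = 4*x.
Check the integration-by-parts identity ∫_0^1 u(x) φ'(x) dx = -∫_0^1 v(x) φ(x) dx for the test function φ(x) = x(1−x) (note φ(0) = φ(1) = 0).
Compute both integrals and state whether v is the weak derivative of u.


LHS = -1/3, RHS = -1/3. Yes, v = u' weakly.

u(x) = 2*x**2 - 2, classical derivative u'(x) = 4*x.
φ(x) = x(1−x), so φ'(x) = 1 - 2*x.
Note φ(0) = φ(1) = 0, so the boundary term u·φ vanishes.
LHS = ∫_0^1 u(x) φ'(x) dx = ∫_0^1 (-4*x^3 + 2*x^2 + 4*x - 2) dx. Term by term:
  ∫_0^1 -4*x^3 dx = -1;  ∫_0^1 2*x^2 dx = 2/3;  ∫_0^1 4*x dx = 2;
  ∫_0^1 -2 dx = -2.
Sum: -1 + 2/3 + 2 − 2 = -1/3.
So LHS = -1/3.
∫_0^1 v(x) φ(x) dx = ∫_0^1 (-4*x^3 + 4*x^2) dx. Term by term:
  ∫_0^1 -4*x^3 dx = -1;  ∫_0^1 4*x^2 dx = 4/3.
Sum: -1 + 4/3 = 1/3.
So RHS = -∫_0^1 v(x) φ(x) dx = -1/3.
LHS = RHS, so the identity holds for this test φ.
Moreover u is smooth here and v(x) = u'(x) = 4*x pointwise, so the identity holds for every test function. Hence v is the weak derivative of u.


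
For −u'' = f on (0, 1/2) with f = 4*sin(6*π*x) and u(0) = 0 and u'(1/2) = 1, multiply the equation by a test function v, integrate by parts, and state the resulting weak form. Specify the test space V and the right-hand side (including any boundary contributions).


V = {v ∈ H^1(0, 1/2) : v(0) = 0} (test functions vanish at x = 0 where u is specified); weak form: ∫_0^1/2 u'v' dx = ∫_0^1/2 (4*sin(6*π*x)) v dx + v(1/2) for all v ∈ V.

Multiply both sides by a test function v and integrate from 0 to 1/2:
  ∫_0^1/2 −u''(x) v(x) dx = ∫_0^1/2 f(x) v(x) dx.
Integrate the LHS by parts once:
  ∫_0^1/2 −u'' v dx = −[u'(x) v(x)]_0^1/2 + ∫_0^1/2 u'(x) v'(x) dx.
Thus ∫_0^1/2 u'(x) v'(x) dx = ∫_0^1/2 f(x) v(x) dx + [u'(x) v(x)]_0^1/2.
Choose V so that boundary terms are either known or forced to vanish.
Mixed BC: u(0) = 0 (Dirichlet) and u'(1/2) = 1 (Neumann). Define V = {v ∈ H^1(0, 1/2) : v(0) = 0}. Then [u' v]_0^1/2 = u'(1/2)·v(1/2) − u'(0)·0 = v(1/2).
Weak formulation: find u (satisfying any essential BC) such that ∫_0^1/2 u'(x) v'(x) dx = ∫_0^1/2 f v dx + v(1/2) for all v ∈ V (Dirichlet at 0 absorbed into V; Neumann datum at x = 1/2 contributes the boundary term).
Substituting f(x) = 4*sin(6*π*x), the right-hand side is ∫_0^1/2 (4*sin(6*π*x)) v dx + v(1/2).
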